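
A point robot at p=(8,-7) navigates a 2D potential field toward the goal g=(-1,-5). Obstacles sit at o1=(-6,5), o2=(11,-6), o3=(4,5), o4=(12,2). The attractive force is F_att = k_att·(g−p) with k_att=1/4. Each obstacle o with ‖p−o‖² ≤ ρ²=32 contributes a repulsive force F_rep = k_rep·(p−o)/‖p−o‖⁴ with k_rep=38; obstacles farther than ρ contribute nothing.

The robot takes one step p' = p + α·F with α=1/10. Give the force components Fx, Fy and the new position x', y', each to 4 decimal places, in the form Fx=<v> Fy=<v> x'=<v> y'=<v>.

F_att = 1/4·(g−p) = 1/4·(-9,2) = (-2.2500,0.5000)
o1: d²=340 > ρ²=32 → inactive
o2: d²=10 ≤ ρ²=32; F_rep = 38·(-3,-1)/10² = (-1.1400,-0.3800)
o3: d²=160 > ρ²=32 → inactive
o4: d²=97 > ρ²=32 → inactive
F = F_att + ΣF_rep = (-3.3900,0.1200)
p' = p + 1/10·F = (7.6610,-6.9880)

Fx=-3.3900 Fy=0.1200 x'=7.6610 y'=-6.9880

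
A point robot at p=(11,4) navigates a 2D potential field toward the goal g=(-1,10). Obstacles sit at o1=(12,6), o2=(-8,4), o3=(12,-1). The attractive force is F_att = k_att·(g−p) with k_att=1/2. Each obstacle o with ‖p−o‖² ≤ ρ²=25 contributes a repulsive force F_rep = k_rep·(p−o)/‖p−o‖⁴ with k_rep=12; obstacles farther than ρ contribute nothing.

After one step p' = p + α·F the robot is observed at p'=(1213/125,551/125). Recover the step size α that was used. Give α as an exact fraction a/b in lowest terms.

F_att = 1/2·(g−p) = 1/2·(-12,6) = (-6.0000,3.0000)
o1: d²=5 ≤ ρ²=25; F_rep = 12·(-1,-2)/5² = (-0.4800,-0.9600)
o2: d²=361 > ρ²=25 → inactive
o3: d²=26 > ρ²=25 → inactive
F = F_att + ΣF_rep = (-6.4800,2.0400)
Δp = p'−p = (-1.2960,0.4080); α = Δx/Fx = (-162/125) / (-162/25) = 1/5
check: Δy/Fy = (51/125) / (51/25) = 1/5 ✓

α = 1/5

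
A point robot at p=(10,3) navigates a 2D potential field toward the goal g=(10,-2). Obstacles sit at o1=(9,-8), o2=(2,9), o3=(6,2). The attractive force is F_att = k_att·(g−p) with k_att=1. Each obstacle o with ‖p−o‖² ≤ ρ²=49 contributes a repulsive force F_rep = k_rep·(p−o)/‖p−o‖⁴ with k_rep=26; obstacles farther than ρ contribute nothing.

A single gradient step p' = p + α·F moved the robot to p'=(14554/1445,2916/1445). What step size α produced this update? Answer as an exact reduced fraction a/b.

F_att = 1·(g−p) = 1·(0,-5) = (0.0000,-5.0000)
o1: d²=122 > ρ²=49 → inactive
o2: d²=100 > ρ²=49 → inactive
o3: d²=17 ≤ ρ²=49; F_rep = 26·(4,1)/17² = (0.3599,0.0900)
F = F_att + ΣF_rep = (0.3599,-4.9100)
Δp = p'−p = (0.0720,-0.9820); α = Δx/Fx = (104/1445) / (104/289) = 1/5
check: Δy/Fy = (-1419/1445) / (-1419/289) = 1/5 ✓

α = 1/5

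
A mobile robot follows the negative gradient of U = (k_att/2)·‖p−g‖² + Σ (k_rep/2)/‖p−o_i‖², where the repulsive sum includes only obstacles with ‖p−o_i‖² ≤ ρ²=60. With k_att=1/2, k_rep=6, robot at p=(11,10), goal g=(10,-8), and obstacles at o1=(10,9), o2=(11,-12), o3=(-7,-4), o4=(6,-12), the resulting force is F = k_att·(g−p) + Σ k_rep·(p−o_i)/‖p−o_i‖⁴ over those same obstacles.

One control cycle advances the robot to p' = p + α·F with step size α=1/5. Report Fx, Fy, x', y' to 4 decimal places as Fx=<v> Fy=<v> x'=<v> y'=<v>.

Fx=1.0000 Fy=-7.5000 x'=11.2000 y'=8.5000

F_att = 1/2·(g−p) = 1/2·(-1,-18) = (-0.5000,-9.0000)
o1: d²=2 ≤ ρ²=60; F_rep = 6·(1,1)/2² = (1.5000,1.5000)
o2: d²=484 > ρ²=60 → inactive
o3: d²=520 > ρ²=60 → inactive
o4: d²=509 > ρ²=60 → inactive
F = F_att + ΣF_rep = (1.0000,-7.5000)
p' = p + 1/5·F = (11.2000,8.5000)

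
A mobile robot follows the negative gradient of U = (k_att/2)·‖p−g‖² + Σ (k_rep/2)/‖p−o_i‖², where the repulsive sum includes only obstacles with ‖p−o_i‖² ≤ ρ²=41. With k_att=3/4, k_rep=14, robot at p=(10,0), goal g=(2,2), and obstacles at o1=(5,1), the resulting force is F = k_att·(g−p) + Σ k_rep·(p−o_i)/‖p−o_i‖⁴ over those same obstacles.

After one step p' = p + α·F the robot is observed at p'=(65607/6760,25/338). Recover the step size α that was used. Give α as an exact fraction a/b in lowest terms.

α = 1/20

F_att = 3/4·(g−p) = 3/4·(-8,2) = (-6.0000,1.5000)
o1: d²=26 ≤ ρ²=41; F_rep = 14·(5,-1)/26² = (0.1036,-0.0207)
F = F_att + ΣF_rep = (-5.8964,1.4793)
Δp = p'−p = (-0.2948,0.0740); α = Δx/Fx = (-1993/6760) / (-1993/338) = 1/20
check: Δy/Fy = (25/338) / (250/169) = 1/20 ✓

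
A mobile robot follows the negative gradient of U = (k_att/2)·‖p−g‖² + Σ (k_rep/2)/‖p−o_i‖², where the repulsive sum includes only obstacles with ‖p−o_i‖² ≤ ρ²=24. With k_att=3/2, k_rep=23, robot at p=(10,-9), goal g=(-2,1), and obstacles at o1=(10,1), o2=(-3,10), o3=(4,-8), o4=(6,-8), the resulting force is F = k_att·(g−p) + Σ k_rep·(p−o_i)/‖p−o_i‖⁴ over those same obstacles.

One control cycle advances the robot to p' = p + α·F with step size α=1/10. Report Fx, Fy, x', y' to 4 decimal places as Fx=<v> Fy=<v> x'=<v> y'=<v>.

F_att = 3/2·(g−p) = 3/2·(-12,10) = (-18.0000,15.0000)
o1: d²=100 > ρ²=24 → inactive
o2: d²=530 > ρ²=24 → inactive
o3: d²=37 > ρ²=24 → inactive
o4: d²=17 ≤ ρ²=24; F_rep = 23·(4,-1)/17² = (0.3183,-0.0796)
F = F_att + ΣF_rep = (-17.6817,14.9204)
p' = p + 1/10·F = (8.2318,-7.5080)

Fx=-17.6817 Fy=14.9204 x'=8.2318 y'=-7.5080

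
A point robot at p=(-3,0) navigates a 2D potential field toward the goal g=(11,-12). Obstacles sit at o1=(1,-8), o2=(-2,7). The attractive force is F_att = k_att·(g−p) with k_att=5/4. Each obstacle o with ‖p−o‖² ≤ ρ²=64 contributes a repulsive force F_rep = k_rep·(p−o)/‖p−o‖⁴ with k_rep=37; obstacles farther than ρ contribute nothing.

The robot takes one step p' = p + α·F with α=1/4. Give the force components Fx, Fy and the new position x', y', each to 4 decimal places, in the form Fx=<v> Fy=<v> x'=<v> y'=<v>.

Fx=17.4852 Fy=-15.1036 x'=1.3713 y'=-3.7759

F_att = 5/4·(g−p) = 5/4·(14,-12) = (17.5000,-15.0000)
o1: d²=80 > ρ²=64 → inactive
o2: d²=50 ≤ ρ²=64; F_rep = 37·(-1,-7)/50² = (-0.0148,-0.1036)
F = F_att + ΣF_rep = (17.4852,-15.1036)
p' = p + 1/4·F = (1.3713,-3.7759)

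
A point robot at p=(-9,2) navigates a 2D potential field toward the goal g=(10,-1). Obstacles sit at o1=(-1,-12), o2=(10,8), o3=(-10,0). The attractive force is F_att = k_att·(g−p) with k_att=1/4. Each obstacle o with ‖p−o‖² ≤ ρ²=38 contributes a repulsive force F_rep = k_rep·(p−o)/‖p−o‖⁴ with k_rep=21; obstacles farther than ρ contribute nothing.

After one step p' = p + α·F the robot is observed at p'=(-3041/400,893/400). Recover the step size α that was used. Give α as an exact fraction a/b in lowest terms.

F_att = 1/4·(g−p) = 1/4·(19,-3) = (4.7500,-0.7500)
o1: d²=260 > ρ²=38 → inactive
o2: d²=397 > ρ²=38 → inactive
o3: d²=5 ≤ ρ²=38; F_rep = 21·(1,2)/5² = (0.8400,1.6800)
F = F_att + ΣF_rep = (5.5900,0.9300)
Δp = p'−p = (1.3975,0.2325); α = Δx/Fx = (559/400) / (559/100) = 1/4
check: Δy/Fy = (93/400) / (93/100) = 1/4 ✓

α = 1/4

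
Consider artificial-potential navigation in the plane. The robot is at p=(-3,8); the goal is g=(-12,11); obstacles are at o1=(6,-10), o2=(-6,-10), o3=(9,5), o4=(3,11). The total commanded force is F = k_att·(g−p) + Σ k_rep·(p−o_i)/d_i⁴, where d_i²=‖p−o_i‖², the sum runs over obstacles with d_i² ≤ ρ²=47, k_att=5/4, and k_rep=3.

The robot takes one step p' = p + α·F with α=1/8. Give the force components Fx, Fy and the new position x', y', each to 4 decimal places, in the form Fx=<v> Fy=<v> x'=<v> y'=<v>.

F_att = 5/4·(g−p) = 5/4·(-9,3) = (-11.2500,3.7500)
o1: d²=405 > ρ²=47 → inactive
o2: d²=333 > ρ²=47 → inactive
o3: d²=153 > ρ²=47 → inactive
o4: d²=45 ≤ ρ²=47; F_rep = 3·(-6,-3)/45² = (-0.0089,-0.0044)
F = F_att + ΣF_rep = (-11.2589,3.7456)
p' = p + 1/8·F = (-4.4074,8.4682)

Fx=-11.2589 Fy=3.7456 x'=-4.4074 y'=8.4682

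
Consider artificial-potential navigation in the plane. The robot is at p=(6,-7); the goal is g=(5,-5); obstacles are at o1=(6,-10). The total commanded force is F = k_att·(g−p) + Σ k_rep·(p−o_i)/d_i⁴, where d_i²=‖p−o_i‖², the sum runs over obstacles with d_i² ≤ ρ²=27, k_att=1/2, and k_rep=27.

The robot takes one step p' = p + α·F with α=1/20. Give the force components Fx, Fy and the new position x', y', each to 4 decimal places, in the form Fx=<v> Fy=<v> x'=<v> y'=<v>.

F_att = 1/2·(g−p) = 1/2·(-1,2) = (-0.5000,1.0000)
o1: d²=9 ≤ ρ²=27; F_rep = 27·(0,3)/9² = (0.0000,1.0000)
F = F_att + ΣF_rep = (-0.5000,2.0000)
p' = p + 1/20·F = (5.9750,-6.9000)

Fx=-0.5000 Fy=2.0000 x'=5.9750 y'=-6.9000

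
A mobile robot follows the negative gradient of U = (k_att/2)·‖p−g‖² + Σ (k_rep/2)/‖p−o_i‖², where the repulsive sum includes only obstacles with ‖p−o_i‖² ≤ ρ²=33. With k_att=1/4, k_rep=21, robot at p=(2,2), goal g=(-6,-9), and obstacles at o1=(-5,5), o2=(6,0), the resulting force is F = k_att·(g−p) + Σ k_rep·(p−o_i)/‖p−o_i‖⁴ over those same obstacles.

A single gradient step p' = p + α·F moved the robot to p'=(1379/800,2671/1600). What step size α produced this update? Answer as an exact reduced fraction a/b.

α = 1/8

F_att = 1/4·(g−p) = 1/4·(-8,-11) = (-2.0000,-2.7500)
o1: d²=58 > ρ²=33 → inactive
o2: d²=20 ≤ ρ²=33; F_rep = 21·(-4,2)/20² = (-0.2100,0.1050)
F = F_att + ΣF_rep = (-2.2100,-2.6450)
Δp = p'−p = (-0.2762,-0.3306); α = Δx/Fx = (-221/800) / (-221/100) = 1/8
check: Δy/Fy = (-529/1600) / (-529/200) = 1/8 ✓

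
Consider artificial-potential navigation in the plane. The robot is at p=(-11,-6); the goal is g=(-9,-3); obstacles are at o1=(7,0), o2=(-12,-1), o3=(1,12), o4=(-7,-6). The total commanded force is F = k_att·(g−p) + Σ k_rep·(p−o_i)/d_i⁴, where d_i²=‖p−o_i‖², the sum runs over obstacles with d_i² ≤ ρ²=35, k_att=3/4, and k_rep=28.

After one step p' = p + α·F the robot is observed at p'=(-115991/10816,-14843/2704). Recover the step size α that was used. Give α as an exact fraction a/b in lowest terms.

α = 1/4

F_att = 3/4·(g−p) = 3/4·(2,3) = (1.5000,2.2500)
o1: d²=360 > ρ²=35 → inactive
o2: d²=26 ≤ ρ²=35; F_rep = 28·(1,-5)/26² = (0.0414,-0.2071)
o3: d²=468 > ρ²=35 → inactive
o4: d²=16 ≤ ρ²=35; F_rep = 28·(-4,0)/16² = (-0.4375,0.0000)
F = F_att + ΣF_rep = (1.1039,2.0429)
Δp = p'−p = (0.2760,0.5107); α = Δx/Fx = (2985/10816) / (2985/2704) = 1/4
check: Δy/Fy = (1381/2704) / (1381/676) = 1/4 ✓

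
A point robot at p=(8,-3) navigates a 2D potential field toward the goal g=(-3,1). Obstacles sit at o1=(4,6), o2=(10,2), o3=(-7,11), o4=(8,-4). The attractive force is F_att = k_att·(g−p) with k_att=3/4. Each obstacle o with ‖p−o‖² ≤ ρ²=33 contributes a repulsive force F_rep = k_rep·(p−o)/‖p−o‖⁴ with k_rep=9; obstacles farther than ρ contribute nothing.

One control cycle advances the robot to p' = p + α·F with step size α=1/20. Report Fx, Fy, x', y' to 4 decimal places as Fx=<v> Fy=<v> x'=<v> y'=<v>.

Fx=-8.2714 Fy=11.9465 x'=7.5864 y'=-2.4027

F_att = 3/4·(g−p) = 3/4·(-11,4) = (-8.2500,3.0000)
o1: d²=97 > ρ²=33 → inactive
o2: d²=29 ≤ ρ²=33; F_rep = 9·(-2,-5)/29² = (-0.0214,-0.0535)
o3: d²=421 > ρ²=33 → inactive
o4: d²=1 ≤ ρ²=33; F_rep = 9·(0,1)/1² = (0.0000,9.0000)
F = F_att + ΣF_rep = (-8.2714,11.9465)
p' = p + 1/20·F = (7.5864,-2.4027)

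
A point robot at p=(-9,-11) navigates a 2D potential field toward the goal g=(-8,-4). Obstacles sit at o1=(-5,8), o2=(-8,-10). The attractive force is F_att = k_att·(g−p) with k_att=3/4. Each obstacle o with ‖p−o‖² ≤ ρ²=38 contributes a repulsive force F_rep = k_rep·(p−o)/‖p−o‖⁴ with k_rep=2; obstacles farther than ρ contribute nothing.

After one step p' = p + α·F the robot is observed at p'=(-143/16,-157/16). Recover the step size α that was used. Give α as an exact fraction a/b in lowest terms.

α = 1/4

F_att = 3/4·(g−p) = 3/4·(1,7) = (0.7500,5.2500)
o1: d²=377 > ρ²=38 → inactive
o2: d²=2 ≤ ρ²=38; F_rep = 2·(-1,-1)/2² = (-0.5000,-0.5000)
F = F_att + ΣF_rep = (0.2500,4.7500)
Δp = p'−p = (0.0625,1.1875); α = Δx/Fx = (1/16) / (1/4) = 1/4
check: Δy/Fy = (19/16) / (19/4) = 1/4 ✓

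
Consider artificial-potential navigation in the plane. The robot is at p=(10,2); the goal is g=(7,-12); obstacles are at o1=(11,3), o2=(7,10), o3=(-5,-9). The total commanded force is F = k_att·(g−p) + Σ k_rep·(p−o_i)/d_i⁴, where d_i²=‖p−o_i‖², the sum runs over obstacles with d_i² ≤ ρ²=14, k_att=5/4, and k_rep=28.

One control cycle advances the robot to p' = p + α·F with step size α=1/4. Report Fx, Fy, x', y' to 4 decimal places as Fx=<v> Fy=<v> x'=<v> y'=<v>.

Fx=-10.7500 Fy=-24.5000 x'=7.3125 y'=-4.1250

F_att = 5/4·(g−p) = 5/4·(-3,-14) = (-3.7500,-17.5000)
o1: d²=2 ≤ ρ²=14; F_rep = 28·(-1,-1)/2² = (-7.0000,-7.0000)
o2: d²=73 > ρ²=14 → inactive
o3: d²=346 > ρ²=14 → inactive
F = F_att + ΣF_rep = (-10.7500,-24.5000)
p' = p + 1/4·F = (7.3125,-4.1250)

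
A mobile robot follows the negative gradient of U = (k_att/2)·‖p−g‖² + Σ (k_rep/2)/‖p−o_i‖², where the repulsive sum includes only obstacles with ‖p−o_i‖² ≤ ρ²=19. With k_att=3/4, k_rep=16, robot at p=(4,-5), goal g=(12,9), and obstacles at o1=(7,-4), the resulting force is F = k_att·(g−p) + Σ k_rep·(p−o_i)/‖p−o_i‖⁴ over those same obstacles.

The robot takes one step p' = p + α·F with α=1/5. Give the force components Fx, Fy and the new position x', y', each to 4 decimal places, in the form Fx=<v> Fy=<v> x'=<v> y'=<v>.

F_att = 3/4·(g−p) = 3/4·(8,14) = (6.0000,10.5000)
o1: d²=10 ≤ ρ²=19; F_rep = 16·(-3,-1)/10² = (-0.4800,-0.1600)
F = F_att + ΣF_rep = (5.5200,10.3400)
p' = p + 1/5·F = (5.1040,-2.9320)

Fx=5.5200 Fy=10.3400 x'=5.1040 y'=-2.9320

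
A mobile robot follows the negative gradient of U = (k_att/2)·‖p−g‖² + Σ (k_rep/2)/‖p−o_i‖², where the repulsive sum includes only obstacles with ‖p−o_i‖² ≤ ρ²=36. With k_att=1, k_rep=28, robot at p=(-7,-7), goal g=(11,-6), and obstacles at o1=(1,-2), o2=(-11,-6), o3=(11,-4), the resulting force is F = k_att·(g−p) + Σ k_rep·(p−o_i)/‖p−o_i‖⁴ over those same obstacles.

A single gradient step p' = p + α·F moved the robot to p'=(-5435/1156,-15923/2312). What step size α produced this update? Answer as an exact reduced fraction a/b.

α = 1/8

F_att = 1·(g−p) = 1·(18,1) = (18.0000,1.0000)
o1: d²=89 > ρ²=36 → inactive
o2: d²=17 ≤ ρ²=36; F_rep = 28·(4,-1)/17² = (0.3875,-0.0969)
o3: d²=333 > ρ²=36 → inactive
F = F_att + ΣF_rep = (18.3875,0.9031)
Δp = p'−p = (2.2984,0.1129); α = Δx/Fx = (2657/1156) / (5314/289) = 1/8
check: Δy/Fy = (261/2312) / (261/289) = 1/8 ✓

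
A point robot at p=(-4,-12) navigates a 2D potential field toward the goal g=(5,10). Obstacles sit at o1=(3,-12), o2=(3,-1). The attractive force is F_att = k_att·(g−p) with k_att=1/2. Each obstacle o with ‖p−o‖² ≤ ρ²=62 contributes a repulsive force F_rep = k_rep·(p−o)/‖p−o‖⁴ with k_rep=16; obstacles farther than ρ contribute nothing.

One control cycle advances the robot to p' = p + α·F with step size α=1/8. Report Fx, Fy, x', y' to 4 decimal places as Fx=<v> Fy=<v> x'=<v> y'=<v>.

F_att = 1/2·(g−p) = 1/2·(9,22) = (4.5000,11.0000)
o1: d²=49 ≤ ρ²=62; F_rep = 16·(-7,0)/49² = (-0.0466,0.0000)
o2: d²=170 > ρ²=62 → inactive
F = F_att + ΣF_rep = (4.4534,11.0000)
p' = p + 1/8·F = (-3.4433,-10.6250)

Fx=4.4534 Fy=11.0000 x'=-3.4433 y'=-10.6250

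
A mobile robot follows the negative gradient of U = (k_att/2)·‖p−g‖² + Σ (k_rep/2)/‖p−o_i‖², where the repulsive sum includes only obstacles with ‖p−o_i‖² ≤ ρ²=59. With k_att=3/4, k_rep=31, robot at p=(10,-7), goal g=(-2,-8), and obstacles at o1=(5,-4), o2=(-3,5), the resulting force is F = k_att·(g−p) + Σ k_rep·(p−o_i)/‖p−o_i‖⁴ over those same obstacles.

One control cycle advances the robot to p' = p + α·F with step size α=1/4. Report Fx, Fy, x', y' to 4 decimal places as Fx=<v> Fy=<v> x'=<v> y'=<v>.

Fx=-8.8659 Fy=-0.8304 x'=7.7835 y'=-7.2076

F_att = 3/4·(g−p) = 3/4·(-12,-1) = (-9.0000,-0.7500)
o1: d²=34 ≤ ρ²=59; F_rep = 31·(5,-3)/34² = (0.1341,-0.0804)
o2: d²=313 > ρ²=59 → inactive
F = F_att + ΣF_rep = (-8.8659,-0.8304)
p' = p + 1/4·F = (7.7835,-7.2076)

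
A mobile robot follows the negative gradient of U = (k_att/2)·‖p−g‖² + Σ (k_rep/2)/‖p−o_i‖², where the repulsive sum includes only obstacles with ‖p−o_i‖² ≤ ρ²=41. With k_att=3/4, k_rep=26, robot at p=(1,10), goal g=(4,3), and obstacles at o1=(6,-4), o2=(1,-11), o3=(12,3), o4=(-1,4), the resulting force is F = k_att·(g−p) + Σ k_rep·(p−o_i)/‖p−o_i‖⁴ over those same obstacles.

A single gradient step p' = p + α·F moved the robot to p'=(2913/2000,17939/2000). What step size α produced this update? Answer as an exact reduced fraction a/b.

F_att = 3/4·(g−p) = 3/4·(3,-7) = (2.2500,-5.2500)
o1: d²=221 > ρ²=41 → inactive
o2: d²=441 > ρ²=41 → inactive
o3: d²=170 > ρ²=41 → inactive
o4: d²=40 ≤ ρ²=41; F_rep = 26·(2,6)/40² = (0.0325,0.0975)
F = F_att + ΣF_rep = (2.2825,-5.1525)
Δp = p'−p = (0.4565,-1.0305); α = Δx/Fx = (913/2000) / (913/400) = 1/5
check: Δy/Fy = (-2061/2000) / (-2061/400) = 1/5 ✓

α = 1/5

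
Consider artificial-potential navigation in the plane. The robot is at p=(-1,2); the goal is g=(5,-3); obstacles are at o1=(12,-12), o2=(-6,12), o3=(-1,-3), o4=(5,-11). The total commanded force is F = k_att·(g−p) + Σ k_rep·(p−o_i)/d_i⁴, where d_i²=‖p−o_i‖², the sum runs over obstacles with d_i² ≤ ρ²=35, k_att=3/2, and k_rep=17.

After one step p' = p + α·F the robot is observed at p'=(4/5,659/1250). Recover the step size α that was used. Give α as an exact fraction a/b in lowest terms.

α = 1/5

F_att = 3/2·(g−p) = 3/2·(6,-5) = (9.0000,-7.5000)
o1: d²=365 > ρ²=35 → inactive
o2: d²=125 > ρ²=35 → inactive
o3: d²=25 ≤ ρ²=35; F_rep = 17·(0,5)/25² = (0.0000,0.1360)
o4: d²=205 > ρ²=35 → inactive
F = F_att + ΣF_rep = (9.0000,-7.3640)
Δp = p'−p = (1.8000,-1.4728); α = Δx/Fx = (9/5) / (9) = 1/5
check: Δy/Fy = (-1841/1250) / (-1841/250) = 1/5 ✓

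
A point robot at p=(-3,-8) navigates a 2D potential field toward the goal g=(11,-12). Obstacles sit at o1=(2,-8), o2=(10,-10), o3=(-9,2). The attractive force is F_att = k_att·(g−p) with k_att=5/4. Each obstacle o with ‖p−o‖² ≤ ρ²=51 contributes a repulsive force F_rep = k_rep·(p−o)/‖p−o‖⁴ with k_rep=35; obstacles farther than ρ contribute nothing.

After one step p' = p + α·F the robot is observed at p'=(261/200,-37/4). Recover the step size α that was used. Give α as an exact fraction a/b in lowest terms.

α = 1/4

F_att = 5/4·(g−p) = 5/4·(14,-4) = (17.5000,-5.0000)
o1: d²=25 ≤ ρ²=51; F_rep = 35·(-5,0)/25² = (-0.2800,0.0000)
o2: d²=173 > ρ²=51 → inactive
o3: d²=136 > ρ²=51 → inactive
F = F_att + ΣF_rep = (17.2200,-5.0000)
Δp = p'−p = (4.3050,-1.2500); α = Δx/Fx = (861/200) / (861/50) = 1/4
check: Δy/Fy = (-5/4) / (-5) = 1/4 ✓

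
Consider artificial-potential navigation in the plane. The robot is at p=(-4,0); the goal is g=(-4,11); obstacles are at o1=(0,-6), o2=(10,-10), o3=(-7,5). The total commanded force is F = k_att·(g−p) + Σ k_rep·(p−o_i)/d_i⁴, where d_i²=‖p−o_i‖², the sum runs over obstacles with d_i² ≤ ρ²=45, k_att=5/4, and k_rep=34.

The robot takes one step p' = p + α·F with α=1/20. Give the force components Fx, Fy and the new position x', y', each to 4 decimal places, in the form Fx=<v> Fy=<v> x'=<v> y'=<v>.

Fx=0.0882 Fy=13.6029 x'=-3.9956 y'=0.6801

F_att = 5/4·(g−p) = 5/4·(0,11) = (0.0000,13.7500)
o1: d²=52 > ρ²=45 → inactive
o2: d²=296 > ρ²=45 → inactive
o3: d²=34 ≤ ρ²=45; F_rep = 34·(3,-5)/34² = (0.0882,-0.1471)
F = F_att + ΣF_rep = (0.0882,13.6029)
p' = p + 1/20·F = (-3.9956,0.6801)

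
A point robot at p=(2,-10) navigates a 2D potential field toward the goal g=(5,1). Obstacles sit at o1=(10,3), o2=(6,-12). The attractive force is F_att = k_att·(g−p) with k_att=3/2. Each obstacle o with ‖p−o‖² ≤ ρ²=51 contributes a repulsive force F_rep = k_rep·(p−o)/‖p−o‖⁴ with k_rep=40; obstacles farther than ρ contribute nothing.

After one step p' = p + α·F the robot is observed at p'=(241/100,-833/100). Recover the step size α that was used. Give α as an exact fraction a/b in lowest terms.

α = 1/10

F_att = 3/2·(g−p) = 3/2·(3,11) = (4.5000,16.5000)
o1: d²=233 > ρ²=51 → inactive
o2: d²=20 ≤ ρ²=51; F_rep = 40·(-4,2)/20² = (-0.4000,0.2000)
F = F_att + ΣF_rep = (4.1000,16.7000)
Δp = p'−p = (0.4100,1.6700); α = Δx/Fx = (41/100) / (41/10) = 1/10
check: Δy/Fy = (167/100) / (167/10) = 1/10 ✓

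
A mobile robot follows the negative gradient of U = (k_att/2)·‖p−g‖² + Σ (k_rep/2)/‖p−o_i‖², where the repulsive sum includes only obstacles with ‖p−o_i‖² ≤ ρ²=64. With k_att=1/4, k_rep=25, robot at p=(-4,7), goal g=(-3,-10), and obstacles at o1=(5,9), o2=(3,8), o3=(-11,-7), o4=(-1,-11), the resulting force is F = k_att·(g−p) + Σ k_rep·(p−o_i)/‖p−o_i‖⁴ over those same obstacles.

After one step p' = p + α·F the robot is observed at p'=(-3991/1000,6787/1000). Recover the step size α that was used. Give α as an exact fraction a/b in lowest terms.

F_att = 1/4·(g−p) = 1/4·(1,-17) = (0.2500,-4.2500)
o1: d²=85 > ρ²=64 → inactive
o2: d²=50 ≤ ρ²=64; F_rep = 25·(-7,-1)/50² = (-0.0700,-0.0100)
o3: d²=245 > ρ²=64 → inactive
o4: d²=333 > ρ²=64 → inactive
F = F_att + ΣF_rep = (0.1800,-4.2600)
Δp = p'−p = (0.0090,-0.2130); α = Δx/Fx = (9/1000) / (9/50) = 1/20
check: Δy/Fy = (-213/1000) / (-213/50) = 1/20 ✓

α = 1/20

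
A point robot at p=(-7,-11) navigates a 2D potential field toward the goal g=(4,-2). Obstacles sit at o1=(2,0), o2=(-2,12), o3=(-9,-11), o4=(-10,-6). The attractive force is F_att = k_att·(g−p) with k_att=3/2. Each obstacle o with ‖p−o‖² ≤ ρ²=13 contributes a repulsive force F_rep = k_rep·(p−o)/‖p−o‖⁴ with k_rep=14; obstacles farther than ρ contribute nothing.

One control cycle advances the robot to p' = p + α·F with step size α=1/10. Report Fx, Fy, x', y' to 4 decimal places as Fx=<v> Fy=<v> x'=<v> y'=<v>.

F_att = 3/2·(g−p) = 3/2·(11,9) = (16.5000,13.5000)
o1: d²=202 > ρ²=13 → inactive
o2: d²=554 > ρ²=13 → inactive
o3: d²=4 ≤ ρ²=13; F_rep = 14·(2,0)/4² = (1.7500,0.0000)
o4: d²=34 > ρ²=13 → inactive
F = F_att + ΣF_rep = (18.2500,13.5000)
p' = p + 1/10·F = (-5.1750,-9.6500)

Fx=18.2500 Fy=13.5000 x'=-5.1750 y'=-9.6500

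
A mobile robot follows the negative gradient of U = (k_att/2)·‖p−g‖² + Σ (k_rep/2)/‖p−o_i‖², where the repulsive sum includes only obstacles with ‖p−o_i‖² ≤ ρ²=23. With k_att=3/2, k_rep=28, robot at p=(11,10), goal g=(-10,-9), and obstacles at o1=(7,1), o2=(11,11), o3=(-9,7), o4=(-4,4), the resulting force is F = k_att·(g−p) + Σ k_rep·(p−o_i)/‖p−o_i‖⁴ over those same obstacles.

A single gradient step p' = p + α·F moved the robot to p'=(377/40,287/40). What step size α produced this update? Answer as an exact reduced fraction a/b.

α = 1/20

F_att = 3/2·(g−p) = 3/2·(-21,-19) = (-31.5000,-28.5000)
o1: d²=97 > ρ²=23 → inactive
o2: d²=1 ≤ ρ²=23; F_rep = 28·(0,-1)/1² = (0.0000,-28.0000)
o3: d²=409 > ρ²=23 → inactive
o4: d²=261 > ρ²=23 → inactive
F = F_att + ΣF_rep = (-31.5000,-56.5000)
Δp = p'−p = (-1.5750,-2.8250); α = Δx/Fx = (-63/40) / (-63/2) = 1/20
check: Δy/Fy = (-113/40) / (-113/2) = 1/20 ✓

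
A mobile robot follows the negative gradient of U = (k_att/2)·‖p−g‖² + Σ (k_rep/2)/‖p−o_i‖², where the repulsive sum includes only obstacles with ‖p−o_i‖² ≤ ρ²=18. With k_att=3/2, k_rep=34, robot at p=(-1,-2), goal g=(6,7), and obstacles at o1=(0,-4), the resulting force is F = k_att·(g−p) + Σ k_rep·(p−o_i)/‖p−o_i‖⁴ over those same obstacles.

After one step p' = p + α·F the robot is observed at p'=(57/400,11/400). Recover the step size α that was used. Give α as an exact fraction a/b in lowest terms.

F_att = 3/2·(g−p) = 3/2·(7,9) = (10.5000,13.5000)
o1: d²=5 ≤ ρ²=18; F_rep = 34·(-1,2)/5² = (-1.3600,2.7200)
F = F_att + ΣF_rep = (9.1400,16.2200)
Δp = p'−p = (1.1425,2.0275); α = Δx/Fx = (457/400) / (457/50) = 1/8
check: Δy/Fy = (811/400) / (811/50) = 1/8 ✓

α = 1/8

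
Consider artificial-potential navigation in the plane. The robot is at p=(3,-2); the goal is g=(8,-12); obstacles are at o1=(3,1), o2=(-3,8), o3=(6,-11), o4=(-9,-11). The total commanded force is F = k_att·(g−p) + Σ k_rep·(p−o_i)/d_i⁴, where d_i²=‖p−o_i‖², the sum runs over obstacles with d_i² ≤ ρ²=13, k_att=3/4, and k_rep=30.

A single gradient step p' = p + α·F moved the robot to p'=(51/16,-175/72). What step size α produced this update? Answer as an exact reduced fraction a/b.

α = 1/20

F_att = 3/4·(g−p) = 3/4·(5,-10) = (3.7500,-7.5000)
o1: d²=9 ≤ ρ²=13; F_rep = 30·(0,-3)/9² = (0.0000,-1.1111)
o2: d²=136 > ρ²=13 → inactive
o3: d²=90 > ρ²=13 → inactive
o4: d²=225 > ρ²=13 → inactive
F = F_att + ΣF_rep = (3.7500,-8.6111)
Δp = p'−p = (0.1875,-0.4306); α = Δx/Fx = (3/16) / (15/4) = 1/20
check: Δy/Fy = (-31/72) / (-155/18) = 1/20 ✓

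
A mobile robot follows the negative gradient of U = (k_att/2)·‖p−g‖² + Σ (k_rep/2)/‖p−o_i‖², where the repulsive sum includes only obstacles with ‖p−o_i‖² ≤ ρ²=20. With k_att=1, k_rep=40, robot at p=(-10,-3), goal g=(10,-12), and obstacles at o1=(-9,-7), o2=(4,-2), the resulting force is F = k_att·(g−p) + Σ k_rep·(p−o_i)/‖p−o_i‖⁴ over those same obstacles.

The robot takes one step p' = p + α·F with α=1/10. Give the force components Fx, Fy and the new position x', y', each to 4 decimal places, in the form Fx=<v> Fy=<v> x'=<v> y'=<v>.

Fx=19.8616 Fy=-8.4464 x'=-8.0138 y'=-3.8446

F_att = 1·(g−p) = 1·(20,-9) = (20.0000,-9.0000)
o1: d²=17 ≤ ρ²=20; F_rep = 40·(-1,4)/17² = (-0.1384,0.5536)
o2: d²=197 > ρ²=20 → inactive
F = F_att + ΣF_rep = (19.8616,-8.4464)
p' = p + 1/10·F = (-8.0138,-3.8446)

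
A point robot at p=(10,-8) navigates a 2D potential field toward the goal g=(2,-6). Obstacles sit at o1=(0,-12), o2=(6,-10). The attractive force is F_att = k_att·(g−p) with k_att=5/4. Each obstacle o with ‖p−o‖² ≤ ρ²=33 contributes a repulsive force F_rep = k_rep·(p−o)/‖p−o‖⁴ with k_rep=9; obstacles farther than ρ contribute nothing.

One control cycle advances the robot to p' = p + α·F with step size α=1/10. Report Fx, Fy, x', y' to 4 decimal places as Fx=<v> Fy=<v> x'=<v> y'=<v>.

F_att = 5/4·(g−p) = 5/4·(-8,2) = (-10.0000,2.5000)
o1: d²=116 > ρ²=33 → inactive
o2: d²=20 ≤ ρ²=33; F_rep = 9·(4,2)/20² = (0.0900,0.0450)
F = F_att + ΣF_rep = (-9.9100,2.5450)
p' = p + 1/10·F = (9.0090,-7.7455)

Fx=-9.9100 Fy=2.5450 x'=9.0090 y'=-7.7455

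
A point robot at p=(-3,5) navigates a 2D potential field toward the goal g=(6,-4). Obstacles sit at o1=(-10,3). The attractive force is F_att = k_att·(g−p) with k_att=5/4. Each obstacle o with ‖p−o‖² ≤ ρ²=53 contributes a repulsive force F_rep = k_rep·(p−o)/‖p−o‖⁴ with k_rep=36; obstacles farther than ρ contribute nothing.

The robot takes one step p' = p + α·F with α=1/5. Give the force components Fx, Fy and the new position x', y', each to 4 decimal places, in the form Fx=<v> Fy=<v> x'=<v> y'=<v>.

F_att = 5/4·(g−p) = 5/4·(9,-9) = (11.2500,-11.2500)
o1: d²=53 ≤ ρ²=53; F_rep = 36·(7,2)/53² = (0.0897,0.0256)
F = F_att + ΣF_rep = (11.3397,-11.2244)
p' = p + 1/5·F = (-0.7321,2.7551)

Fx=11.3397 Fy=-11.2244 x'=-0.7321 y'=2.7551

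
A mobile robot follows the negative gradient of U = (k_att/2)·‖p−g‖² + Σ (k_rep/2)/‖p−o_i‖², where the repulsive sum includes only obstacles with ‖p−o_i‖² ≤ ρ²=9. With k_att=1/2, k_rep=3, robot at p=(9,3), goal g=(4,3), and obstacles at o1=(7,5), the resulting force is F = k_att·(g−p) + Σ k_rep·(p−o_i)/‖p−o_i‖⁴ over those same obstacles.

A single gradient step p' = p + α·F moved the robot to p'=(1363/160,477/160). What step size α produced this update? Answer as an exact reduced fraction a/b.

α = 1/5

F_att = 1/2·(g−p) = 1/2·(-5,0) = (-2.5000,0.0000)
o1: d²=8 ≤ ρ²=9; F_rep = 3·(2,-2)/8² = (0.0938,-0.0938)
F = F_att + ΣF_rep = (-2.4062,-0.0938)
Δp = p'−p = (-0.4813,-0.0187); α = Δx/Fx = (-77/160) / (-77/32) = 1/5
check: Δy/Fy = (-3/160) / (-3/32) = 1/5 ✓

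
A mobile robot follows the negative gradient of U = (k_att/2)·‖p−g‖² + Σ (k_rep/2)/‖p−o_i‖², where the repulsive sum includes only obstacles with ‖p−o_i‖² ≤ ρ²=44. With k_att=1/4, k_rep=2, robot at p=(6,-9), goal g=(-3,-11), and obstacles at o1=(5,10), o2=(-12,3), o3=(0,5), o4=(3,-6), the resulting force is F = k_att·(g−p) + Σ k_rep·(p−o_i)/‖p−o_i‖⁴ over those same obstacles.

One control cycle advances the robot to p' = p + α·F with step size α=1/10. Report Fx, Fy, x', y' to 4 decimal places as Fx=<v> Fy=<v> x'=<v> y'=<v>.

Fx=-2.2315 Fy=-0.5185 x'=5.7769 y'=-9.0519

F_att = 1/4·(g−p) = 1/4·(-9,-2) = (-2.2500,-0.5000)
o1: d²=362 > ρ²=44 → inactive
o2: d²=468 > ρ²=44 → inactive
o3: d²=232 > ρ²=44 → inactive
o4: d²=18 ≤ ρ²=44; F_rep = 2·(3,-3)/18² = (0.0185,-0.0185)
F = F_att + ΣF_rep = (-2.2315,-0.5185)
p' = p + 1/10·F = (5.7769,-9.0519)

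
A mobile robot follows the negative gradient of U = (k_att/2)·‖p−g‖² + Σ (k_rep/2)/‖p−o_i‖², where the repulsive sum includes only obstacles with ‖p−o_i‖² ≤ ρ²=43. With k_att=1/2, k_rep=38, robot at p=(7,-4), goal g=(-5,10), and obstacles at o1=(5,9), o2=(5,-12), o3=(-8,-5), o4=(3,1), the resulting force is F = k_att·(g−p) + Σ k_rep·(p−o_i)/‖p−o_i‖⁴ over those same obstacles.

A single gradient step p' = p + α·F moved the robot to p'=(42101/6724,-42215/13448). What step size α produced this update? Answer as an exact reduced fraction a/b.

α = 1/8

F_att = 1/2·(g−p) = 1/2·(-12,14) = (-6.0000,7.0000)
o1: d²=173 > ρ²=43 → inactive
o2: d²=68 > ρ²=43 → inactive
o3: d²=226 > ρ²=43 → inactive
o4: d²=41 ≤ ρ²=43; F_rep = 38·(4,-5)/41² = (0.0904,-0.1130)
F = F_att + ΣF_rep = (-5.9096,6.8870)
Δp = p'−p = (-0.7387,0.8609); α = Δx/Fx = (-4967/6724) / (-9934/1681) = 1/8
check: Δy/Fy = (11577/13448) / (11577/1681) = 1/8 ✓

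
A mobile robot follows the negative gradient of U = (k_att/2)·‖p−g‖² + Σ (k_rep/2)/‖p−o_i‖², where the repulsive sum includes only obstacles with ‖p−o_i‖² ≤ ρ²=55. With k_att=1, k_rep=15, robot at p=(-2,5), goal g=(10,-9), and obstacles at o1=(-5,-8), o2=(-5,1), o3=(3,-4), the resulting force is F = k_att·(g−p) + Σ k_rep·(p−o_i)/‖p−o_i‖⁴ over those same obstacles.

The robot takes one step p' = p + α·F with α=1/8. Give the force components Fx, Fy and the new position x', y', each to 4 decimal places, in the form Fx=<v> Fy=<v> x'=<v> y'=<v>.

Fx=12.0720 Fy=-13.9040 x'=-0.4910 y'=3.2620

F_att = 1·(g−p) = 1·(12,-14) = (12.0000,-14.0000)
o1: d²=178 > ρ²=55 → inactive
o2: d²=25 ≤ ρ²=55; F_rep = 15·(3,4)/25² = (0.0720,0.0960)
o3: d²=106 > ρ²=55 → inactive
F = F_att + ΣF_rep = (12.0720,-13.9040)
p' = p + 1/8·F = (-0.4910,3.2620)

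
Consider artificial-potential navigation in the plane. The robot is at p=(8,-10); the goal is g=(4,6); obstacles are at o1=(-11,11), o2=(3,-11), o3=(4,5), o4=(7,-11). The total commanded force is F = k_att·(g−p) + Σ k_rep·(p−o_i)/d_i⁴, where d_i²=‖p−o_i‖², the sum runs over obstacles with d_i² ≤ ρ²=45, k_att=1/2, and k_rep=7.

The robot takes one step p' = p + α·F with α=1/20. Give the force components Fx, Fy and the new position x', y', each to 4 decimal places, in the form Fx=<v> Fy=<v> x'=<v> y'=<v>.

F_att = 1/2·(g−p) = 1/2·(-4,16) = (-2.0000,8.0000)
o1: d²=802 > ρ²=45 → inactive
o2: d²=26 ≤ ρ²=45; F_rep = 7·(5,1)/26² = (0.0518,0.0104)
o3: d²=241 > ρ²=45 → inactive
o4: d²=2 ≤ ρ²=45; F_rep = 7·(1,1)/2² = (1.7500,1.7500)
F = F_att + ΣF_rep = (-0.1982,9.7604)
p' = p + 1/20·F = (7.9901,-9.5120)

Fx=-0.1982 Fy=9.7604 x'=7.9901 y'=-9.5120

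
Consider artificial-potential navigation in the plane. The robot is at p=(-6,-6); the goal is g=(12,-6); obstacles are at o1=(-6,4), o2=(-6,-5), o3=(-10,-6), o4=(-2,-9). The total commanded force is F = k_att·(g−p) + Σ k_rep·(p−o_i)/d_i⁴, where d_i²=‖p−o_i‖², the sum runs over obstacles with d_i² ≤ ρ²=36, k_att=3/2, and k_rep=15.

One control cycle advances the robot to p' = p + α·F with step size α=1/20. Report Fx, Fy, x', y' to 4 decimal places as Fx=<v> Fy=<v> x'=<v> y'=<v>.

Fx=27.1384 Fy=-14.9280 x'=-4.6431 y'=-6.7464

F_att = 3/2·(g−p) = 3/2·(18,0) = (27.0000,0.0000)
o1: d²=100 > ρ²=36 → inactive
o2: d²=1 ≤ ρ²=36; F_rep = 15·(0,-1)/1² = (0.0000,-15.0000)
o3: d²=16 ≤ ρ²=36; F_rep = 15·(4,0)/16² = (0.2344,0.0000)
o4: d²=25 ≤ ρ²=36; F_rep = 15·(-4,3)/25² = (-0.0960,0.0720)
F = F_att + ΣF_rep = (27.1384,-14.9280)
p' = p + 1/20·F = (-4.6431,-6.7464)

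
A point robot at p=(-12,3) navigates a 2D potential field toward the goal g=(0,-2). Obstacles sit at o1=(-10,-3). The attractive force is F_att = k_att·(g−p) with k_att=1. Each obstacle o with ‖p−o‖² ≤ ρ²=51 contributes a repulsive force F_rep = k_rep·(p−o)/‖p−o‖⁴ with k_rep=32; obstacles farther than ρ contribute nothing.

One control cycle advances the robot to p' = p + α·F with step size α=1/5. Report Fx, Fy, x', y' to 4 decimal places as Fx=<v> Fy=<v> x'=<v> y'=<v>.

F_att = 1·(g−p) = 1·(12,-5) = (12.0000,-5.0000)
o1: d²=40 ≤ ρ²=51; F_rep = 32·(-2,6)/40² = (-0.0400,0.1200)
F = F_att + ΣF_rep = (11.9600,-4.8800)
p' = p + 1/5·F = (-9.6080,2.0240)

Fx=11.9600 Fy=-4.8800 x'=-9.6080 y'=2.0240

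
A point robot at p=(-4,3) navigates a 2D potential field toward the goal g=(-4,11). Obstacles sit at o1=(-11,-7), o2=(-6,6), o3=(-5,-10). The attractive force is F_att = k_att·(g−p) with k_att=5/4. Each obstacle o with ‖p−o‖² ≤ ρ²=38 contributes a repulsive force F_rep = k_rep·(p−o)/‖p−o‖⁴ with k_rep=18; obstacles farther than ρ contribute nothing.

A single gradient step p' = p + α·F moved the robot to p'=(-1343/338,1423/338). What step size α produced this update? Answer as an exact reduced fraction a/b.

F_att = 5/4·(g−p) = 5/4·(0,8) = (0.0000,10.0000)
o1: d²=149 > ρ²=38 → inactive
o2: d²=13 ≤ ρ²=38; F_rep = 18·(2,-3)/13² = (0.2130,-0.3195)
o3: d²=170 > ρ²=38 → inactive
F = F_att + ΣF_rep = (0.2130,9.6805)
Δp = p'−p = (0.0266,1.2101); α = Δx/Fx = (9/338) / (36/169) = 1/8
check: Δy/Fy = (409/338) / (1636/169) = 1/8 ✓

α = 1/8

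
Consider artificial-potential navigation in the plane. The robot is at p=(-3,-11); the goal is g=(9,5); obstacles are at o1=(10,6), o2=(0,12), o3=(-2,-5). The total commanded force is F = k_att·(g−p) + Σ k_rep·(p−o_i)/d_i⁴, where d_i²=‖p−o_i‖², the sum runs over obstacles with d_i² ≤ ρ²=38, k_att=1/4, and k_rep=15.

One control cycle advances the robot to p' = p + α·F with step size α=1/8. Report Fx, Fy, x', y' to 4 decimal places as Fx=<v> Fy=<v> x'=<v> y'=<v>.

Fx=2.9890 Fy=3.9343 x'=-2.6264 y'=-10.5082

F_att = 1/4·(g−p) = 1/4·(12,16) = (3.0000,4.0000)
o1: d²=458 > ρ²=38 → inactive
o2: d²=538 > ρ²=38 → inactive
o3: d²=37 ≤ ρ²=38; F_rep = 15·(-1,-6)/37² = (-0.0110,-0.0657)
F = F_att + ΣF_rep = (2.9890,3.9343)
p' = p + 1/8·F = (-2.6264,-10.5082)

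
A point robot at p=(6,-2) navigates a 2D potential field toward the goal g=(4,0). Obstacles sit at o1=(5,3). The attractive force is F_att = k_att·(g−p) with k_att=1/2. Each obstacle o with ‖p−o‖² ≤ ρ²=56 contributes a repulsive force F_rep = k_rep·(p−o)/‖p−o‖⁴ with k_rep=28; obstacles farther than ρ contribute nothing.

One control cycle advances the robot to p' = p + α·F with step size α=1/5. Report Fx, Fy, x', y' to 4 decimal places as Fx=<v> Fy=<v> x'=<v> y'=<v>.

F_att = 1/2·(g−p) = 1/2·(-2,2) = (-1.0000,1.0000)
o1: d²=26 ≤ ρ²=56; F_rep = 28·(1,-5)/26² = (0.0414,-0.2071)
F = F_att + ΣF_rep = (-0.9586,0.7929)
p' = p + 1/5·F = (5.8083,-1.8414)

Fx=-0.9586 Fy=0.7929 x'=5.8083 y'=-1.8414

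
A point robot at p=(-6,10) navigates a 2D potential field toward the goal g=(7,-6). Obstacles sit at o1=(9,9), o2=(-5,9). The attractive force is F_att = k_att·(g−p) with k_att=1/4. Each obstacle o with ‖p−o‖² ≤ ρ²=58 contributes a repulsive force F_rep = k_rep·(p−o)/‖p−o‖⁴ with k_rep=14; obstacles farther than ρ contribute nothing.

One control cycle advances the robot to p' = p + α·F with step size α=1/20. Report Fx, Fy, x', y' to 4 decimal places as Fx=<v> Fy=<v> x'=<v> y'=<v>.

F_att = 1/4·(g−p) = 1/4·(13,-16) = (3.2500,-4.0000)
o1: d²=226 > ρ²=58 → inactive
o2: d²=2 ≤ ρ²=58; F_rep = 14·(-1,1)/2² = (-3.5000,3.5000)
F = F_att + ΣF_rep = (-0.2500,-0.5000)
p' = p + 1/20·F = (-6.0125,9.9750)

Fx=-0.2500 Fy=-0.5000 x'=-6.0125 y'=9.9750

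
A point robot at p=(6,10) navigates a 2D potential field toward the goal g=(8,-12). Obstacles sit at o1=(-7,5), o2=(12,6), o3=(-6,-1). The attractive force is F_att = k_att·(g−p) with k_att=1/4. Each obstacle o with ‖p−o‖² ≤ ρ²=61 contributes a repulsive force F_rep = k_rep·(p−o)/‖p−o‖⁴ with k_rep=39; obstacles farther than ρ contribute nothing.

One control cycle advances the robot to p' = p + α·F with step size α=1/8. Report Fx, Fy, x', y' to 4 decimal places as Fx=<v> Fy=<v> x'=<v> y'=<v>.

F_att = 1/4·(g−p) = 1/4·(2,-22) = (0.5000,-5.5000)
o1: d²=194 > ρ²=61 → inactive
o2: d²=52 ≤ ρ²=61; F_rep = 39·(-6,4)/52² = (-0.0865,0.0577)
o3: d²=265 > ρ²=61 → inactive
F = F_att + ΣF_rep = (0.4135,-5.4423)
p' = p + 1/8·F = (6.0517,9.3197)

Fx=0.4135 Fy=-5.4423 x'=6.0517 y'=9.3197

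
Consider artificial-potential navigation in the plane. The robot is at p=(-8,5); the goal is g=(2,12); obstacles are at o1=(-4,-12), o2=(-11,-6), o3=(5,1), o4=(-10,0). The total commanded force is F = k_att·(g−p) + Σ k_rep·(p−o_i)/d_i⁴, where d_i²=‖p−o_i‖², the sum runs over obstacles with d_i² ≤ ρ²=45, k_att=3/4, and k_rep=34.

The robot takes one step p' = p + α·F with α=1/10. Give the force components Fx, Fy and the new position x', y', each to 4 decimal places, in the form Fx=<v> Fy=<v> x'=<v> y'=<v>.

F_att = 3/4·(g−p) = 3/4·(10,7) = (7.5000,5.2500)
o1: d²=305 > ρ²=45 → inactive
o2: d²=130 > ρ²=45 → inactive
o3: d²=185 > ρ²=45 → inactive
o4: d²=29 ≤ ρ²=45; F_rep = 34·(2,5)/29² = (0.0809,0.2021)
F = F_att + ΣF_rep = (7.5809,5.4521)
p' = p + 1/10·F = (-7.2419,5.5452)

Fx=7.5809 Fy=5.4521 x'=-7.2419 y'=5.5452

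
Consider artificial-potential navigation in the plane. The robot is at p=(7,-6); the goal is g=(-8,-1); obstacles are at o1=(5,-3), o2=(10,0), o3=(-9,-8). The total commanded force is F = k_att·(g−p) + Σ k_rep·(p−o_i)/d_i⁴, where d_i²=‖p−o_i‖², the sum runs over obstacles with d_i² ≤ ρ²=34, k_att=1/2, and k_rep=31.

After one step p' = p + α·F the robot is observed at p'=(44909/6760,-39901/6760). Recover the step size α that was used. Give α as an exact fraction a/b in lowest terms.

F_att = 1/2·(g−p) = 1/2·(-15,5) = (-7.5000,2.5000)
o1: d²=13 ≤ ρ²=34; F_rep = 31·(2,-3)/13² = (0.3669,-0.5503)
o2: d²=45 > ρ²=34 → inactive
o3: d²=260 > ρ²=34 → inactive
F = F_att + ΣF_rep = (-7.1331,1.9497)
Δp = p'−p = (-0.3567,0.0975); α = Δx/Fx = (-2411/6760) / (-2411/338) = 1/20
check: Δy/Fy = (659/6760) / (659/338) = 1/20 ✓

α = 1/20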